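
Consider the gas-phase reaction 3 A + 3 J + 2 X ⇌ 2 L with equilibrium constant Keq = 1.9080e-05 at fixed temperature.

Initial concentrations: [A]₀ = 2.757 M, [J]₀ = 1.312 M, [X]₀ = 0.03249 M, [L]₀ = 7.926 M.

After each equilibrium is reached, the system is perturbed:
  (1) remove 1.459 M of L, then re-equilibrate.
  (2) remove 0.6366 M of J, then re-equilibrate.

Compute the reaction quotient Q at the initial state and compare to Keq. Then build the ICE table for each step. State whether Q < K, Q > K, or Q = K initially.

Q₀ = 1257; Q > K (proceeds reverse)

Q₀ = 1257 vs Keq = 1.9080e-05 ⇒ Q>K, reverse
Step 1:
                   A          J          X          L
  init         2.757      1.312    0.03249      7.926
  Δ            4.881      4.881      3.254     -3.254
  eq           7.638      6.193      3.287      4.672
  solve Keq expr → x = -1.627; check Q = 1.9080e-05
Then remove 1.459 M of L.
Step 2:
                   A          J          X          L
  init         7.638      6.193      3.287      3.213
  Δ          -0.4332    -0.4332    -0.2888     0.2888
  eq           7.205       5.76      2.998      3.502
  solve Keq expr → x = 0.1444; check Q = 1.9080e-05
Then remove 0.6366 M of J.
Step 3:
                   A          J          X          L
  init         7.205      5.124      2.998      3.502
  Δ           0.1942     0.1942     0.1295    -0.1295
  eq           7.399      5.318      3.127      3.372
  solve Keq expr → x = -0.06474; check Q = 1.9080e-05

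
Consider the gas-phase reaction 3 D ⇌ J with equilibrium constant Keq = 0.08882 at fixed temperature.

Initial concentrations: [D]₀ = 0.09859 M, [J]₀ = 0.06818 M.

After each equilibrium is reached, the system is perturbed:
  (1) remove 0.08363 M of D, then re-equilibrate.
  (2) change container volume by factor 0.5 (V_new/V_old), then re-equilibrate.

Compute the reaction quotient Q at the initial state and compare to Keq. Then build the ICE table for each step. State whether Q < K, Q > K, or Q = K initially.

Q₀ = 71.15 vs Keq = 0.08882 ⇒ Q>K, reverse
Step 1:
                  D         J
  I         0.09859   0.06818
  C          0.1976  -0.06587
  E          0.2962  0.002308
  solve Keq expr → x = -0.06587; check Q = 0.08882
Then remove 0.08363 M of D.
Step 2:
                  D         J
  I          0.2126  0.002308
  C         0.00421 -0.001403
  E          0.2168 9.0490e-04
  solve Keq expr → x = -0.001403; check Q = 0.08882
Then change container volume by factor 0.5 (V_new/V_old).
Step 3:
                  D         J
  I          0.4336   0.00181
  C        -0.01422   0.00474
  E          0.4194   0.00655
  solve Keq expr → x = 0.00474; check Q = 0.08882

Q₀ = 71.15; Q > K (proceeds reverse)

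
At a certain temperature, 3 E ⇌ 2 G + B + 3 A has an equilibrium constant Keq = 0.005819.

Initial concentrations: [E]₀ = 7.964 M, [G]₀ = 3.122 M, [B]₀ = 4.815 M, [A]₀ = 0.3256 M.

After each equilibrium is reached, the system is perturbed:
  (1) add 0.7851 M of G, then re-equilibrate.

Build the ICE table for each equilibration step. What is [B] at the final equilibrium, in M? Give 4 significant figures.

[B]_eq = 4.82 M

Q₀ = 0.003207 vs Keq = 0.005819 ⇒ Q<K, forward
Step 1:
                   E          G          B          A
  Initial      7.964      3.122      4.815     0.3256
  Change    -0.06419    0.04279     0.0214    0.06419
  Equil          7.9      3.165      4.836     0.3898
  solve Keq expr → x = 0.0214; check Q = 0.005819
Then add 0.7851 M of G.
Step 2:
                   E          G          B          A
  Initial        7.9       3.95      4.836     0.3898
  Change     0.04917   -0.03278   -0.01639   -0.04917
  Equil        7.949      3.917       4.82     0.3406
  solve Keq expr → x = -0.01639; check Q = 0.005819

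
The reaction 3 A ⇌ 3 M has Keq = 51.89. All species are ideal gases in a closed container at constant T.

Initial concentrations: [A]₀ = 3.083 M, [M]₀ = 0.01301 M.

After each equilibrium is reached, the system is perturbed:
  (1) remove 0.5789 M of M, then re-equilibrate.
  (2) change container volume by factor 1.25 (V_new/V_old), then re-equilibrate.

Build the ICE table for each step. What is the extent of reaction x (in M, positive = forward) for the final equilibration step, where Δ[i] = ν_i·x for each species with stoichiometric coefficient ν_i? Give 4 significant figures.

x = 0 M

Q₀ = 7.5147e-08 vs Keq = 51.89 ⇒ Q<K, forward
Step 1:
                  A         M
  I           3.083   0.01301
  C          -2.428     2.428
  E          0.6546     2.441
  solve Keq expr → x = 0.8095; check Q = 51.89
Then remove 0.5789 M of M.
Step 2:
                  A         M
  I          0.6546     1.863
  C         -0.1224    0.1224
  E          0.5322     1.985
  solve Keq expr → x = 0.0408; check Q = 51.89
Then change container volume by factor 1.25 (V_new/V_old).
Step 3:
                  A         M
  I          0.4257     1.588
  C               0         0
  E          0.4257     1.588
  solve Keq expr → x = 0; check Q = 51.89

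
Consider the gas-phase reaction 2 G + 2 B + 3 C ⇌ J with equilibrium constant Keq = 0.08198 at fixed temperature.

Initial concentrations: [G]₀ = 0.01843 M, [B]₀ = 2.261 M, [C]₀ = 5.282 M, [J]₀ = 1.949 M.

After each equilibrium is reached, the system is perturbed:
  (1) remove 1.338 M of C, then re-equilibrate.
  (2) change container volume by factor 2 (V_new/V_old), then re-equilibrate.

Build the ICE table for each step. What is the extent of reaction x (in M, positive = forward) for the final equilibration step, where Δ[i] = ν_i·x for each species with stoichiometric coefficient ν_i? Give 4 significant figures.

x = -0.1704 M

Q₀ = 7.617 vs Keq = 0.08198 ⇒ Q>K, reverse
Step 1:
                    G           B           C           J
  Initial     0.01843       2.261       5.282       1.949
  Change       0.1369      0.1369      0.2054    -0.06847
  Equil        0.1554       2.398       5.487       1.881
  solve Keq expr → x = -0.06847; check Q = 0.08198
Then remove 1.338 M of C.
Step 2:
                    G           B           C           J
  Initial      0.1554       2.398       4.149       1.881
  Change       0.0649      0.0649     0.09735    -0.03245
  Equil        0.2203       2.463       4.247       1.848
  solve Keq expr → x = -0.03245; check Q = 0.08198
Then change container volume by factor 2 (V_new/V_old).
Step 3:
                    G           B           C           J
  Initial      0.1101       1.231       2.123       0.924
  Change       0.3408      0.3408      0.5112     -0.1704
  Equil         0.451       1.572       2.635      0.7536
  solve Keq expr → x = -0.1704; check Q = 0.08198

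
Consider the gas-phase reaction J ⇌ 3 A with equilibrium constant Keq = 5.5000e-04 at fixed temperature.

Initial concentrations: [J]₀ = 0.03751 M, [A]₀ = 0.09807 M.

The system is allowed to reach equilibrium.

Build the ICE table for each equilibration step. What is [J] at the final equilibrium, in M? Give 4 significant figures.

Q₀ = 0.02515 vs Keq = 5.5000e-04 ⇒ Q>K, reverse
Step 1:
                    J           A
  Initial     0.03751     0.09807
  Change      0.02203    -0.06608
  Equil       0.05954     0.03199
  solve Keq expr → x = -0.02203; check Q = 5.5000e-04

[J]_eq = 0.05954 M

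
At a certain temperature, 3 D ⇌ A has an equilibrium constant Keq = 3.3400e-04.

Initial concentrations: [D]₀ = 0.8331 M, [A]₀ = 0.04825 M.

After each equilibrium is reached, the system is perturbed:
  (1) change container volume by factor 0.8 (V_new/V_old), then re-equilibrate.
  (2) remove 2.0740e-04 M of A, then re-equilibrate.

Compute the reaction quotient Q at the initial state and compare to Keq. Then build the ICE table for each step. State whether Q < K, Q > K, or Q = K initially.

Q₀ = 0.08345 vs Keq = 3.3400e-04 ⇒ Q>K, reverse
Step 1:
                    D           A
  init         0.8331     0.04825
  Δ            0.1438    -0.04794
  eq           0.9769  3.1140e-04
  solve Keq expr → x = -0.04794; check Q = 3.3400e-04
Then change container volume by factor 0.8 (V_new/V_old).
Step 2:
                    D           A
  init          1.221  3.8925e-04
  Δ       -6.5393e-04  2.1798e-04
  eq             1.22  6.0723e-04
  solve Keq expr → x = 2.1798e-04; check Q = 3.3400e-04
Then remove 2.0740e-04 M of A.
Step 3:
                    D           A
  init           1.22  3.9983e-04
  Δ       -6.1943e-04  2.0648e-04
  eq             1.22  6.0630e-04
  solve Keq expr → x = 2.0648e-04; check Q = 3.3400e-04

Q₀ = 0.08345; Q > K (proceeds reverse)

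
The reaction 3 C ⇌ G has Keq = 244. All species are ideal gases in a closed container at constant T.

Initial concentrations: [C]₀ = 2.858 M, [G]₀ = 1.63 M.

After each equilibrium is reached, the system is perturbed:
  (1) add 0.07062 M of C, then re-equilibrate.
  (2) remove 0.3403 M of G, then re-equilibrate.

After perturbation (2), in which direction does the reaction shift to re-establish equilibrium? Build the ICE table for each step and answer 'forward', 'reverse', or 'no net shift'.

Direction: forward

Q₀ = 0.06982 vs Keq = 244 ⇒ Q<K, forward
Step 1:
                    C           G
  init          2.858        1.63
  Δ            -2.641      0.8802
  eq           0.2175        2.51
  solve Keq expr → x = 0.8802; check Q = 244
Then add 0.07062 M of C.
Step 2:
                    C           G
  init         0.2881        2.51
  Δ          -0.06995     0.02332
  eq           0.2182       2.533
  solve Keq expr → x = 0.02332; check Q = 244
Then remove 0.3403 M of G.
Step 3:
                    C           G
  init         0.2182       2.193
  Δ          -0.01013    0.003378
  eq            0.208       2.197
  solve Keq expr → x = 0.003378; check Q = 244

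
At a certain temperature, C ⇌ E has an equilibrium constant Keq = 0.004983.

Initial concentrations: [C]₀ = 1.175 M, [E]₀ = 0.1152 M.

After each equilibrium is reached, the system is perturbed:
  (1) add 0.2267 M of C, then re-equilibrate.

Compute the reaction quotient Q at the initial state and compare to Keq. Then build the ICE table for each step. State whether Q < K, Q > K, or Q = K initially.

Q₀ = 0.09804; Q > K (proceeds reverse)

Q₀ = 0.09804 vs Keq = 0.004983 ⇒ Q>K, reverse
Step 1:
                   C          E
  init         1.175     0.1152
  Δ           0.1088    -0.1088
  eq           1.284   0.006397
  solve Keq expr → x = -0.1088; check Q = 0.004983
Then add 0.2267 M of C.
Step 2:
                   C          E
  init         1.511   0.006397
  Δ        -0.001124   0.001124
  eq           1.509   0.007521
  solve Keq expr → x = 0.001124; check Q = 0.004983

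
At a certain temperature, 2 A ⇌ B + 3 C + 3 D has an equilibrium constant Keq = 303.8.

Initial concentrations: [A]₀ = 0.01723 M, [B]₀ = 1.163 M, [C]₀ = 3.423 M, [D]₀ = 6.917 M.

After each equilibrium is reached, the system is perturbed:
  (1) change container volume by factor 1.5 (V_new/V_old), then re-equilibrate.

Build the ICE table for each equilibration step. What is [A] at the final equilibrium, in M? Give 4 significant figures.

[A]_eq = 0.5467 M

Q₀ = 5.1998e+07 vs Keq = 303.8 ⇒ Q>K, reverse
Step 1:
                    A           B           C           D
  Initial     0.01723       1.163       3.423       6.917
  Change        1.146     -0.5728      -1.718      -1.718
  Equil         1.163      0.5902       1.705       5.199
  solve Keq expr → x = -0.5728; check Q = 303.8
Then change container volume by factor 1.5 (V_new/V_old).
Step 2:
                    A           B           C           D
  Initial      0.7752      0.3935       1.136       3.466
  Change      -0.2285      0.1143      0.3428      0.3428
  Equil        0.5467      0.5077       1.479       3.809
  solve Keq expr → x = 0.1143; check Q = 303.8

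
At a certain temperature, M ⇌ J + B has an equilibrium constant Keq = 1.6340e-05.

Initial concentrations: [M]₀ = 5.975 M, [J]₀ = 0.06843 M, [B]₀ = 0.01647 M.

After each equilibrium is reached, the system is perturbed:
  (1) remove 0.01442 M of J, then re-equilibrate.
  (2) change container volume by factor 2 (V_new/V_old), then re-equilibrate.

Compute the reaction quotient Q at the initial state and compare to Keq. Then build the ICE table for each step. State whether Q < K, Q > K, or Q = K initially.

Q₀ = 1.8863e-04; Q > K (proceeds reverse)

Q₀ = 1.8863e-04 vs Keq = 1.6340e-05 ⇒ Q>K, reverse
Step 1:
                   M          J          B
  I            5.975    0.06843    0.01647
  C          0.01465   -0.01465   -0.01465
  E             5.99    0.05378    0.00182
  solve Keq expr → x = -0.01465; check Q = 1.6340e-05
Then remove 0.01442 M of J.
Step 2:
                   M          J          B
  I             5.99    0.03936    0.00182
  C       -6.2745e-04 6.2745e-04 6.2745e-04
  E            5.989    0.03999   0.002447
  solve Keq expr → x = 6.2745e-04; check Q = 1.6340e-05
Then change container volume by factor 2 (V_new/V_old).
Step 3:
                   M          J          B
  I            2.995    0.01999   0.001224
  C        -0.001096   0.001096   0.001096
  E            2.993    0.02109   0.002319
  solve Keq expr → x = 0.001096; check Q = 1.6340e-05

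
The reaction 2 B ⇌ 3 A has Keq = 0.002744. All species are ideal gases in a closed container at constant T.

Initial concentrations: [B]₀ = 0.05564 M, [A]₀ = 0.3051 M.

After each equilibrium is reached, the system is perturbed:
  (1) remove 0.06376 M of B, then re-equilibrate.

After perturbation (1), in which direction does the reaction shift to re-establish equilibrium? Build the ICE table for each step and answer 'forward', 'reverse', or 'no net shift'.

Q₀ = 9.174 vs Keq = 0.002744 ⇒ Q>K, reverse
Step 1:
                  B         A
  init      0.05564    0.3051
  Δ          0.1689   -0.2534
  eq         0.2246   0.05172
  solve Keq expr → x = -0.08446; check Q = 0.002744
Then remove 0.06376 M of B.
Step 2:
                  B         A
  init       0.1608   0.05172
  Δ         0.00618  -0.00927
  eq          0.167   0.04245
  solve Keq expr → x = -0.00309; check Q = 0.002744

Direction: reverse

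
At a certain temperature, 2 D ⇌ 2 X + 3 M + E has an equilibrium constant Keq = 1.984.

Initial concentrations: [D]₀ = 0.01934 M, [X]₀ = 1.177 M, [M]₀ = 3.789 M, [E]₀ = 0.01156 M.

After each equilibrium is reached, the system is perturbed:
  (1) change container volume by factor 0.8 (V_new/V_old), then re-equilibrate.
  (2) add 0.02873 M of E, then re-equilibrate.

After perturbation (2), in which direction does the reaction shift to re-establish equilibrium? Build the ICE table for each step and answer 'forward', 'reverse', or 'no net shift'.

Q₀ = 2329 vs Keq = 1.984 ⇒ Q>K, reverse
Step 1:
                   D          X          M          E
  I          0.01934      1.177      3.789    0.01156
  C          0.02302   -0.02302   -0.03453   -0.01151
  E          0.04236      1.154      3.754 5.0511e-05
  solve Keq expr → x = -0.01151; check Q = 1.984
Then change container volume by factor 0.8 (V_new/V_old).
Step 2:
                   D          X          M          E
  I          0.05295      1.442      4.693 6.3139e-05
  C       7.4400e-05 -7.4400e-05 -1.1160e-04 -3.7200e-05
  E          0.05302      1.442      4.693 2.5939e-05
  solve Keq expr → x = -3.7200e-05; check Q = 1.984
Then add 0.02873 M of E.
Step 3:
                   D          X          M          E
  I          0.05302      1.442      4.693    0.02876
  C          0.05725   -0.05725   -0.08588   -0.02863
  E           0.1103      1.385      4.607 1.2860e-04
  solve Keq expr → x = -0.02863; check Q = 1.984

Direction: reverse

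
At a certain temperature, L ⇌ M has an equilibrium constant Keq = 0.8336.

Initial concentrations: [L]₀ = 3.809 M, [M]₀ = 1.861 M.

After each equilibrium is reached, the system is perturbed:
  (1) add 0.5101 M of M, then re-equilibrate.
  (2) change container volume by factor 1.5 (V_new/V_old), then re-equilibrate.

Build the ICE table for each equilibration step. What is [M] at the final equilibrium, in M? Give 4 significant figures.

[M]_eq = 1.873 M

Q₀ = 0.4886 vs Keq = 0.8336 ⇒ Q<K, forward
Step 1:
                  L         M
  init        3.809     1.861
  Δ         -0.7167    0.7167
  eq          3.092     2.578
  solve Keq expr → x = 0.7167; check Q = 0.8336
Then add 0.5101 M of M.
Step 2:
                  L         M
  init        3.092     3.088
  Δ          0.2782   -0.2782
  eq           3.37      2.81
  solve Keq expr → x = -0.2782; check Q = 0.8336
Then change container volume by factor 1.5 (V_new/V_old).
Step 3:
                  L         M
  init        2.247     1.873
  Δ               0         0
  eq          2.247     1.873
  solve Keq expr → x = 0; check Q = 0.8336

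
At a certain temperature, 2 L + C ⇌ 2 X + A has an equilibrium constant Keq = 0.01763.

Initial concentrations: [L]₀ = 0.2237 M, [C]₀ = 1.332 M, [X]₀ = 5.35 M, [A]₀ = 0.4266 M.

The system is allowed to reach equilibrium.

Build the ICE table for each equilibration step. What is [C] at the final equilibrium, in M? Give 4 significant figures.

Q₀ = 183.2 vs Keq = 0.01763 ⇒ Q>K, reverse
Step 1:
                   L          C          X          A
  I           0.2237      1.332       5.35     0.4266
  C           0.8497     0.4248    -0.8497    -0.4248
  E            1.073      1.757        4.5   0.001762
  solve Keq expr → x = -0.4248; check Q = 0.01763

[C]_eq = 1.757 M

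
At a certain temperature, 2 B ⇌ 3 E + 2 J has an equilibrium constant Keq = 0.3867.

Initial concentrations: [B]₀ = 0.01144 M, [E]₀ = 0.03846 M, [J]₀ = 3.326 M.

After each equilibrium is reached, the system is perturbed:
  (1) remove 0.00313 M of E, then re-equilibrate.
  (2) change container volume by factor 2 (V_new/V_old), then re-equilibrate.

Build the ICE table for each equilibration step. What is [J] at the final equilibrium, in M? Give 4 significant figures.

Q₀ = 4.809 vs Keq = 0.3867 ⇒ Q>K, reverse
Step 1:
                  B         E         J
  Initial   0.01144   0.03846     3.326
  Change   0.009205  -0.01381 -0.009205
  Equil     0.02065   0.02465     3.317
  solve Keq expr → x = -0.004603; check Q = 0.3867
Then remove 0.00313 M of E.
Step 2:
                  B         E         J
  Initial   0.02065   0.02152     3.317
  Change  -0.001355  0.002033  0.001355
  Equil     0.01929   0.02355     3.318
  solve Keq expr → x = 6.7756e-04; check Q = 0.3867
Then change container volume by factor 2 (V_new/V_old).
Step 3:
                  B         E         J
  Initial  0.009645   0.01178     1.659
  Change  -0.003614  0.005421  0.003614
  Equil    0.006031    0.0172     1.663
  solve Keq expr → x = 0.001807; check Q = 0.3867

[J]_eq = 1.663 M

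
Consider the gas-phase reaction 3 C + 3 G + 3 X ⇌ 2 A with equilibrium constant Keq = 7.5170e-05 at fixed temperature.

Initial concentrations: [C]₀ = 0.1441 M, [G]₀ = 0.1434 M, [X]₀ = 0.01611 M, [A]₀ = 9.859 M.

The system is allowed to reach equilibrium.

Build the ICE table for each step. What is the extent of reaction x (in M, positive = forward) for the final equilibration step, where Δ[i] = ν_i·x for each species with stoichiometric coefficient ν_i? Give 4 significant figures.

x = -1.441 M

Q₀ = 2.6348e+12 vs Keq = 7.5170e-05 ⇒ Q>K, reverse
Step 1:
                   C          G          X          A
  init        0.1441     0.1434    0.01611      9.859
  Δ            4.322      4.322      4.322     -2.881
  eq           4.466      4.466      4.338      6.978
  solve Keq expr → x = -1.441; check Q = 7.5170e-05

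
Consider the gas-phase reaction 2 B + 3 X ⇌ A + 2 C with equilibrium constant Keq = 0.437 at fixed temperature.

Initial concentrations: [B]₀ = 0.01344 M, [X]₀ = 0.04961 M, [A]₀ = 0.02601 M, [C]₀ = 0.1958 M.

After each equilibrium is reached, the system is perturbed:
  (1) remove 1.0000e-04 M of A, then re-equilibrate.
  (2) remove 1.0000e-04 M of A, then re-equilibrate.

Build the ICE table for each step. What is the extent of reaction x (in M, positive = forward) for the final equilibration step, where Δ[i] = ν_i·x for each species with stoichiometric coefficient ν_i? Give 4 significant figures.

Q₀ = 4.5213e+04 vs Keq = 0.437 ⇒ Q>K, reverse
Step 1:
                  B         X         A         C
  init      0.01344   0.04961   0.02601    0.1958
  Δ         0.05165   0.07748  -0.02583  -0.05165
  eq        0.06509    0.1271 1.8294e-04    0.1441
  solve Keq expr → x = -0.02583; check Q = 0.437
Then remove 1.0000e-04 M of A.
Step 2:
                  B         X         A         C
  init      0.06509    0.1271 8.2939e-05    0.1441
  Δ       -1.9435e-04 -2.9152e-04 9.7175e-05 1.9435e-04
  eq         0.0649    0.1268 1.8011e-04    0.1443
  solve Keq expr → x = 9.7175e-05; check Q = 0.437
Then remove 1.0000e-04 M of A.
Step 3:
                  B         X         A         C
  init       0.0649    0.1268 8.0114e-05    0.1443
  Δ       -1.9442e-04 -2.9164e-04 9.7212e-05 1.9442e-04
  eq        0.06471    0.1265 1.7733e-04    0.1445
  solve Keq expr → x = 9.7212e-05; check Q = 0.437

x = 9.7212e-05 M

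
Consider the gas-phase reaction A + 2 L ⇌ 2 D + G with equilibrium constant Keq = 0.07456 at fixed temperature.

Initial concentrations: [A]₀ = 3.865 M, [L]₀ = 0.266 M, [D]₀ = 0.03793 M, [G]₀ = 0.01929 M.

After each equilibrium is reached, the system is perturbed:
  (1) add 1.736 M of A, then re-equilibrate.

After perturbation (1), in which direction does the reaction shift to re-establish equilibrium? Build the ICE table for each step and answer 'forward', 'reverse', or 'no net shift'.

Direction: forward

Q₀ = 1.0148e-04 vs Keq = 0.07456 ⇒ Q<K, forward
Step 1:
                    A           L           D           G
  Initial       3.865       0.266     0.03793     0.01929
  Change     -0.07698      -0.154       0.154     0.07698
  Equil         3.788       0.112      0.1919     0.09627
  solve Keq expr → x = 0.07698; check Q = 0.07456
Then add 1.736 M of A.
Step 2:
                    A           L           D           G
  Initial       5.524       0.112      0.1919     0.09627
  Change    -0.005537    -0.01107     0.01107    0.005537
  Equil         5.518       0.101       0.203      0.1018
  solve Keq expr → x = 0.005537; check Q = 0.07456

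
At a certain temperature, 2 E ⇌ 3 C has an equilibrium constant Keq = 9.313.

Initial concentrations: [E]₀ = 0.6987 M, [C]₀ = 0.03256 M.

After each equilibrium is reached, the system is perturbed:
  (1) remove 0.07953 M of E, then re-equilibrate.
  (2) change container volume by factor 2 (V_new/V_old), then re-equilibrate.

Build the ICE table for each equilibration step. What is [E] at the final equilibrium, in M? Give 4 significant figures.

Q₀ = 7.0709e-05 vs Keq = 9.313 ⇒ Q<K, forward
Step 1:
                   E          C
  I           0.6987    0.03256
  C          -0.4829     0.7244
  E           0.2158     0.7569
  solve Keq expr → x = 0.2415; check Q = 9.313
Then remove 0.07953 M of E.
Step 2:
                   E          C
  I           0.1363     0.7569
  C          0.04892   -0.07338
  E           0.1852     0.6835
  solve Keq expr → x = -0.02446; check Q = 9.313
Then change container volume by factor 2 (V_new/V_old).
Step 3:
                   E          C
  I          0.09259     0.3418
  C         -0.01884    0.02825
  E          0.07376       0.37
  solve Keq expr → x = 0.009418; check Q = 9.313

[E]_eq = 0.07376 M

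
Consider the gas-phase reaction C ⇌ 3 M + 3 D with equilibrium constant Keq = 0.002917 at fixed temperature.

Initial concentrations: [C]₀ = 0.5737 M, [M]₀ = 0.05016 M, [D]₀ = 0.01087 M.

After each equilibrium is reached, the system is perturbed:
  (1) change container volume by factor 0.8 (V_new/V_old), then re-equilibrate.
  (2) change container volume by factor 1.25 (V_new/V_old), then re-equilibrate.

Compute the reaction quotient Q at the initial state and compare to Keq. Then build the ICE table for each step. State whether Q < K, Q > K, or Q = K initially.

Q₀ = 2.8254e-10; Q < K (proceeds forward)

Q₀ = 2.8254e-10 vs Keq = 0.002917 ⇒ Q<K, forward
Step 1:
                  C         M         D
  init       0.5737   0.05016   0.01087
  Δ         -0.1012    0.3037    0.3037
  eq         0.4725    0.3538    0.3145
  solve Keq expr → x = 0.1012; check Q = 0.002917
Then change container volume by factor 0.8 (V_new/V_old).
Step 2:
                  C         M         D
  init       0.5906    0.4423    0.3932
  Δ         0.02281  -0.06842  -0.06842
  eq         0.6134    0.3738    0.3247
  solve Keq expr → x = -0.02281; check Q = 0.002917
Then change container volume by factor 1.25 (V_new/V_old).
Step 3:
                  C         M         D
  init       0.4907    0.2991    0.2598
  Δ        -0.01825   0.05474   0.05474
  eq         0.4725    0.3538    0.3145
  solve Keq expr → x = 0.01825; check Q = 0.002917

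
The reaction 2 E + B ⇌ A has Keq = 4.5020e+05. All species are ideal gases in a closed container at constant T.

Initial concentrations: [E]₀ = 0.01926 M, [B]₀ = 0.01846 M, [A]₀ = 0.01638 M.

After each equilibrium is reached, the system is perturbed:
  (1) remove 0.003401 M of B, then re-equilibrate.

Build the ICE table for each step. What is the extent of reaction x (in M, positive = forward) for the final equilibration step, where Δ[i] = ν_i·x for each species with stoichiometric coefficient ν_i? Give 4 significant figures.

Q₀ = 2392 vs Keq = 4.5020e+05 ⇒ Q<K, forward
Step 1:
                   E          B          A
  Initial    0.01926    0.01846    0.01638
  Change    -0.01691  -0.008456   0.008456
  Equil     0.002348       0.01    0.02484
  solve Keq expr → x = 0.008456; check Q = 4.5020e+05
Then remove 0.003401 M of B.
Step 2:
                   E          B          A
  Initial   0.002348   0.006603    0.02484
  Change  4.7759e-04 2.3879e-04 -2.3879e-04
  Equil     0.002826   0.006842     0.0246
  solve Keq expr → x = -2.3879e-04; check Q = 4.5020e+05

x = -2.3879e-04 M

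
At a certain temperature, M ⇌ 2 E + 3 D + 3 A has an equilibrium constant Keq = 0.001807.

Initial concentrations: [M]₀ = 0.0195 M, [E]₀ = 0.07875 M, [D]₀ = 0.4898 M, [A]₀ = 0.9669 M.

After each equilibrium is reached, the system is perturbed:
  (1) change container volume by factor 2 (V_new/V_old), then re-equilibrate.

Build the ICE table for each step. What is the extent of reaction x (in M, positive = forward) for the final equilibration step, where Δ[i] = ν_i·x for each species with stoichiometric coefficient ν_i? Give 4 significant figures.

x = 0.01695 M

Q₀ = 0.03378 vs Keq = 0.001807 ⇒ Q>K, reverse
Step 1:
                   M          E          D          A
  Initial     0.0195    0.07875     0.4898     0.9669
  Change     0.02135    -0.0427   -0.06405   -0.06405
  Equil      0.04085    0.03605     0.4258     0.9029
  solve Keq expr → x = -0.02135; check Q = 0.001807
Then change container volume by factor 2 (V_new/V_old).
Step 2:
                   M          E          D          A
  Initial    0.02042    0.01803     0.2129     0.4514
  Change    -0.01695    0.03391    0.05086    0.05086
  Equil      0.00347    0.05193     0.2637     0.5023
  solve Keq expr → x = 0.01695; check Q = 0.001807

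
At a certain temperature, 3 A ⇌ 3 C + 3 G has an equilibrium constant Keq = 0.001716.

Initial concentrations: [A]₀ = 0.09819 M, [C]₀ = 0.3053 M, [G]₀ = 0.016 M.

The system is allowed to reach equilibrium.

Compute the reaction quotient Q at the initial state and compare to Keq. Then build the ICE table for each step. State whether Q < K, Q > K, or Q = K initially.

Q₀ = 1.2312e-04; Q < K (proceeds forward)

Q₀ = 1.2312e-04 vs Keq = 0.001716 ⇒ Q<K, forward
Step 1:
                  A         C         G
  init      0.09819    0.3053     0.016
  Δ        -0.01506   0.01506   0.01506
  eq        0.08313    0.3204   0.03106
  solve Keq expr → x = 0.005021; check Q = 0.001716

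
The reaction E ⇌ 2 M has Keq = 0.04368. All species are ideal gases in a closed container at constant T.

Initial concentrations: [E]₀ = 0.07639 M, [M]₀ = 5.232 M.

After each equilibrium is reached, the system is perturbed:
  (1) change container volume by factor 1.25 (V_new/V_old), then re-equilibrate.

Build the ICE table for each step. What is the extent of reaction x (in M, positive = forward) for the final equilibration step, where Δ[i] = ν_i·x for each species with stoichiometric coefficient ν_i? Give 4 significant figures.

Q₀ = 358.3 vs Keq = 0.04368 ⇒ Q>K, reverse
Step 1:
                   E          M
  Initial    0.07639      5.232
  Change        2.45       -4.9
  Equil        2.526     0.3322
  solve Keq expr → x = -2.45; check Q = 0.04368
Then change container volume by factor 1.25 (V_new/V_old).
Step 2:
                   E          M
  Initial      2.021     0.2658
  Change    -0.01513    0.03025
  Equil        2.006      0.296
  solve Keq expr → x = 0.01513; check Q = 0.04368

x = 0.01513 M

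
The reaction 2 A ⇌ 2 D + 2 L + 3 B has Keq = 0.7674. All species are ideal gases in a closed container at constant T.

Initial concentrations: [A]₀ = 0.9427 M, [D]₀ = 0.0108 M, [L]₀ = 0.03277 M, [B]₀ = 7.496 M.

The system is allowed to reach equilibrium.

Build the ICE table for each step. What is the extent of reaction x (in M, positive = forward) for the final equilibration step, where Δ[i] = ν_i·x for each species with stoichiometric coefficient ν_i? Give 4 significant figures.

x = 0.07871 M

Q₀ = 5.9367e-05 vs Keq = 0.7674 ⇒ Q<K, forward
Step 1:
                    A           D           L           B
  init         0.9427      0.0108     0.03277       7.496
  Δ           -0.1574      0.1574      0.1574      0.2361
  eq           0.7853      0.1682      0.1902       7.732
  solve Keq expr → x = 0.07871; check Q = 0.7674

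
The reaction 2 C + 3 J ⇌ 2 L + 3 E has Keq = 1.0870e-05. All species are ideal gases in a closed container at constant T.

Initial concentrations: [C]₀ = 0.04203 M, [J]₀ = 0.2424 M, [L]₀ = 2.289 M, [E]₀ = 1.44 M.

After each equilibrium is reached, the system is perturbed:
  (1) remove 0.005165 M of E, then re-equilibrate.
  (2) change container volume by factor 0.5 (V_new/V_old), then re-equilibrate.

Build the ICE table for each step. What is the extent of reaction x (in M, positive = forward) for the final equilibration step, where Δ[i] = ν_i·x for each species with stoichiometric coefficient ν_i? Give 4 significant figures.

Q₀ = 6.2182e+05 vs Keq = 1.0870e-05 ⇒ Q>K, reverse
Step 1:
                   C          J          L          E
  Initial    0.04203     0.2424      2.289       1.44
  Change      0.9402       1.41    -0.9402      -1.41
  Equil       0.9823      1.653      1.349    0.02964
  solve Keq expr → x = -0.4701; check Q = 1.0870e-05
Then remove 0.005165 M of E.
Step 2:
                   C          J          L          E
  Initial     0.9823      1.653      1.349    0.02447
  Change   -0.003308  -0.004962   0.003308   0.004962
  Equil        0.979      1.648      1.352    0.02943
  solve Keq expr → x = 0.001654; check Q = 1.0870e-05
Then change container volume by factor 0.5 (V_new/V_old).
Step 3:
                   C          J          L          E
  Initial      1.958      3.296      2.704    0.05887
  Change           0          0          0          0
  Equil        1.958      3.296      2.704    0.05887
  solve Keq expr → x = 0; check Q = 1.0870e-05

x = 0 M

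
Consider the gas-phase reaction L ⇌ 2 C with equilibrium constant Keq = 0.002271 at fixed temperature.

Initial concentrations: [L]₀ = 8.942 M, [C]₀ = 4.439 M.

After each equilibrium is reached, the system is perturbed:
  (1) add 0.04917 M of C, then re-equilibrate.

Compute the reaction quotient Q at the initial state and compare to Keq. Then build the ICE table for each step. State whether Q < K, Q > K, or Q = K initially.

Q₀ = 2.204 vs Keq = 0.002271 ⇒ Q>K, reverse
Step 1:
                    L           C
  init          8.942       4.439
  Δ              2.14       -4.28
  eq            11.08      0.1586
  solve Keq expr → x = -2.14; check Q = 0.002271
Then add 0.04917 M of C.
Step 2:
                    L           C
  init          11.08      0.2078
  Δ            0.0245    -0.04899
  eq            11.11      0.1588
  solve Keq expr → x = -0.0245; check Q = 0.002271

Q₀ = 2.204; Q > K (proceeds reverse)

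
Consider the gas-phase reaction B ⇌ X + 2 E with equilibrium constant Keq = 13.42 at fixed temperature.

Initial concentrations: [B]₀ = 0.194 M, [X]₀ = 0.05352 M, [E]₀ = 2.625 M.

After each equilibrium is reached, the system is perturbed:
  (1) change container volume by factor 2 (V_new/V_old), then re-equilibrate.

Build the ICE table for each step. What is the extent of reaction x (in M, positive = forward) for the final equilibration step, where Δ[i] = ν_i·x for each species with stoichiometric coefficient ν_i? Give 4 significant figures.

Q₀ = 1.901 vs Keq = 13.42 ⇒ Q<K, forward
Step 1:
                  B         X         E
  I           0.194   0.05352     2.625
  C         -0.1016    0.1016    0.2031
  E         0.09243    0.1551     2.828
  solve Keq expr → x = 0.1016; check Q = 13.42
Then change container volume by factor 2 (V_new/V_old).
Step 2:
                  B         X         E
  I         0.04622   0.07754     1.414
  C        -0.02901   0.02901   0.05802
  E         0.01721    0.1066     1.472
  solve Keq expr → x = 0.02901; check Q = 13.42

x = 0.02901 M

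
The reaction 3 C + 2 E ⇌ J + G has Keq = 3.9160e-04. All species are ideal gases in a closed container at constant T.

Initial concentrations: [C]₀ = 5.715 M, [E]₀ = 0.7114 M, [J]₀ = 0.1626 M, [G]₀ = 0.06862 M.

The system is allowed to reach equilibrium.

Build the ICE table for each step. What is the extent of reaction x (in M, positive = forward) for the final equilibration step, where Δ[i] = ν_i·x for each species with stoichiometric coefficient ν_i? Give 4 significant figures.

Q₀ = 1.1811e-04 vs Keq = 3.9160e-04 ⇒ Q<K, forward
Step 1:
                  C         E         J         G
  init        5.715    0.7114    0.1626   0.06862
  Δ         -0.1501      -0.1   0.05002   0.05002
  eq          5.565    0.6114    0.2126    0.1186
  solve Keq expr → x = 0.05002; check Q = 3.9160e-04

x = 0.05002 M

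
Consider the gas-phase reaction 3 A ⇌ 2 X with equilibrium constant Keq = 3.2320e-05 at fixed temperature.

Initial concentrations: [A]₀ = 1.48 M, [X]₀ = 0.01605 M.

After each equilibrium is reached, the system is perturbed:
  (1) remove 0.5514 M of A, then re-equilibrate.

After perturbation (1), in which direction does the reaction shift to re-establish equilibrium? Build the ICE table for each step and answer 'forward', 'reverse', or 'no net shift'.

Direction: reverse

Q₀ = 7.9463e-05 vs Keq = 3.2320e-05 ⇒ Q>K, reverse
Step 1:
                    A           X
  I              1.48     0.01605
  C          0.008587   -0.005725
  E             1.489     0.01033
  solve Keq expr → x = -0.002862; check Q = 3.2320e-05
Then remove 0.5514 M of A.
Step 2:
                    A           X
  I            0.9372     0.01033
  C          0.007656   -0.005104
  E            0.9448    0.005221
  solve Keq expr → x = -0.002552; check Q = 3.2320e-05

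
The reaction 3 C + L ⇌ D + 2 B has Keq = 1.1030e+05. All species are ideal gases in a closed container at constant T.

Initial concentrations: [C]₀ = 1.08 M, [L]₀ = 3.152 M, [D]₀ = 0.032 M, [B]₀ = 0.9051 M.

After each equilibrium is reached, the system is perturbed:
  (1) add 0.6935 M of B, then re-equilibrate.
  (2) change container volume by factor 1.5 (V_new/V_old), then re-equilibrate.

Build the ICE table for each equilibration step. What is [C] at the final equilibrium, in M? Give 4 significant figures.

Q₀ = 0.006602 vs Keq = 1.1030e+05 ⇒ Q<K, forward
Step 1:
                  C         L         D         B
  Initial      1.08     3.152     0.032    0.9051
  Change     -1.065   -0.3551    0.3551    0.7101
  Equil     0.01485     2.797    0.3871     1.615
  solve Keq expr → x = 0.3551; check Q = 1.1030e+05
Then add 0.6935 M of B.
Step 2:
                  C         L         D         B
  Initial   0.01485     2.797    0.3871     2.309
  Change   0.003954  0.001318 -0.001318 -0.002636
  Equil      0.0188     2.798    0.3857     2.306
  solve Keq expr → x = -0.001318; check Q = 1.1030e+05
Then change container volume by factor 1.5 (V_new/V_old).
Step 3:
                  C         L         D         B
  Initial   0.01253     1.866    0.2572     1.537
  Change   0.001794 5.9793e-04 -5.9793e-04 -0.001196
  Equil     0.01433     1.866    0.2566     1.536
  solve Keq expr → x = -5.9793e-04; check Q = 1.1030e+05

[C]_eq = 0.01433 M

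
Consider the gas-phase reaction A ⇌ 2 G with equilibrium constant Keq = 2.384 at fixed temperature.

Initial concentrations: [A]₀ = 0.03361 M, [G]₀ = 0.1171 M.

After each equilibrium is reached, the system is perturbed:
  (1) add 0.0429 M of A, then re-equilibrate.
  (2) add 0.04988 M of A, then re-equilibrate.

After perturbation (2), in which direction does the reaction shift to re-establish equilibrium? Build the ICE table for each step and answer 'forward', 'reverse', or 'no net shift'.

Direction: forward

Q₀ = 0.408 vs Keq = 2.384 ⇒ Q<K, forward
Step 1:
                  A         G
  init      0.03361    0.1171
  Δ        -0.02257   0.04514
  eq        0.01104    0.1622
  solve Keq expr → x = 0.02257; check Q = 2.384
Then add 0.0429 M of A.
Step 2:
                  A         G
  init      0.05394    0.1622
  Δ        -0.03234   0.06468
  eq         0.0216    0.2269
  solve Keq expr → x = 0.03234; check Q = 2.384
Then add 0.04988 M of A.
Step 3:
                  A         G
  init      0.07148    0.2269
  Δ        -0.03467   0.06933
  eq        0.03681    0.2963
  solve Keq expr → x = 0.03467; check Q = 2.384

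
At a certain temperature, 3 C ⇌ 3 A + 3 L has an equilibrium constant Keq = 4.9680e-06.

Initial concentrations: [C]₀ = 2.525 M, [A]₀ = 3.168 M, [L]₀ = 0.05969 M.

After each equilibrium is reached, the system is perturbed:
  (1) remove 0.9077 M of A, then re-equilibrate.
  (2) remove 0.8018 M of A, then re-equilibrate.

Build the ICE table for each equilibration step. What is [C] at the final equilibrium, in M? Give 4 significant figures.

[C]_eq = 2.554 M

Q₀ = 4.2003e-04 vs Keq = 4.9680e-06 ⇒ Q>K, reverse
Step 1:
                    C           A           L
  I             2.525       3.168     0.05969
  C           0.04564    -0.04564    -0.04564
  E             2.571       3.122     0.01405
  solve Keq expr → x = -0.01521; check Q = 4.9680e-06
Then remove 0.9077 M of A.
Step 2:
                    C           A           L
  I             2.571       2.215     0.01405
  C         -0.005664    0.005664    0.005664
  E             2.565        2.22     0.01971
  solve Keq expr → x = 0.001888; check Q = 4.9680e-06
Then remove 0.8018 M of A.
Step 3:
                    C           A           L
  I             2.565       1.419     0.01971
  C          -0.01078     0.01078     0.01078
  E             2.554       1.429     0.03049
  solve Keq expr → x = 0.003593; check Q = 4.9680e-06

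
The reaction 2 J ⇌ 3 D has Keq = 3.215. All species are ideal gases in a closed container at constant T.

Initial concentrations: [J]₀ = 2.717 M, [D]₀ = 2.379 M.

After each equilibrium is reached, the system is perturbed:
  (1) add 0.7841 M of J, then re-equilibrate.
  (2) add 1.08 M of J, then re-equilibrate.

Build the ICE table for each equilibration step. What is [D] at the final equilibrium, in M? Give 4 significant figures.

[D]_eq = 3.581 M

Q₀ = 1.824 vs Keq = 3.215 ⇒ Q<K, forward
Step 1:
                  J         D
  I           2.717     2.379
  C         -0.2234     0.335
  E           2.494     2.714
  solve Keq expr → x = 0.1117; check Q = 3.215
Then add 0.7841 M of J.
Step 2:
                  J         D
  I           3.278     2.714
  C         -0.2499    0.3749
  E           3.028     3.089
  solve Keq expr → x = 0.125; check Q = 3.215
Then add 1.08 M of J.
Step 3:
                  J         D
  I           4.108     3.089
  C         -0.3282    0.4922
  E            3.78     3.581
  solve Keq expr → x = 0.1641; check Q = 3.215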